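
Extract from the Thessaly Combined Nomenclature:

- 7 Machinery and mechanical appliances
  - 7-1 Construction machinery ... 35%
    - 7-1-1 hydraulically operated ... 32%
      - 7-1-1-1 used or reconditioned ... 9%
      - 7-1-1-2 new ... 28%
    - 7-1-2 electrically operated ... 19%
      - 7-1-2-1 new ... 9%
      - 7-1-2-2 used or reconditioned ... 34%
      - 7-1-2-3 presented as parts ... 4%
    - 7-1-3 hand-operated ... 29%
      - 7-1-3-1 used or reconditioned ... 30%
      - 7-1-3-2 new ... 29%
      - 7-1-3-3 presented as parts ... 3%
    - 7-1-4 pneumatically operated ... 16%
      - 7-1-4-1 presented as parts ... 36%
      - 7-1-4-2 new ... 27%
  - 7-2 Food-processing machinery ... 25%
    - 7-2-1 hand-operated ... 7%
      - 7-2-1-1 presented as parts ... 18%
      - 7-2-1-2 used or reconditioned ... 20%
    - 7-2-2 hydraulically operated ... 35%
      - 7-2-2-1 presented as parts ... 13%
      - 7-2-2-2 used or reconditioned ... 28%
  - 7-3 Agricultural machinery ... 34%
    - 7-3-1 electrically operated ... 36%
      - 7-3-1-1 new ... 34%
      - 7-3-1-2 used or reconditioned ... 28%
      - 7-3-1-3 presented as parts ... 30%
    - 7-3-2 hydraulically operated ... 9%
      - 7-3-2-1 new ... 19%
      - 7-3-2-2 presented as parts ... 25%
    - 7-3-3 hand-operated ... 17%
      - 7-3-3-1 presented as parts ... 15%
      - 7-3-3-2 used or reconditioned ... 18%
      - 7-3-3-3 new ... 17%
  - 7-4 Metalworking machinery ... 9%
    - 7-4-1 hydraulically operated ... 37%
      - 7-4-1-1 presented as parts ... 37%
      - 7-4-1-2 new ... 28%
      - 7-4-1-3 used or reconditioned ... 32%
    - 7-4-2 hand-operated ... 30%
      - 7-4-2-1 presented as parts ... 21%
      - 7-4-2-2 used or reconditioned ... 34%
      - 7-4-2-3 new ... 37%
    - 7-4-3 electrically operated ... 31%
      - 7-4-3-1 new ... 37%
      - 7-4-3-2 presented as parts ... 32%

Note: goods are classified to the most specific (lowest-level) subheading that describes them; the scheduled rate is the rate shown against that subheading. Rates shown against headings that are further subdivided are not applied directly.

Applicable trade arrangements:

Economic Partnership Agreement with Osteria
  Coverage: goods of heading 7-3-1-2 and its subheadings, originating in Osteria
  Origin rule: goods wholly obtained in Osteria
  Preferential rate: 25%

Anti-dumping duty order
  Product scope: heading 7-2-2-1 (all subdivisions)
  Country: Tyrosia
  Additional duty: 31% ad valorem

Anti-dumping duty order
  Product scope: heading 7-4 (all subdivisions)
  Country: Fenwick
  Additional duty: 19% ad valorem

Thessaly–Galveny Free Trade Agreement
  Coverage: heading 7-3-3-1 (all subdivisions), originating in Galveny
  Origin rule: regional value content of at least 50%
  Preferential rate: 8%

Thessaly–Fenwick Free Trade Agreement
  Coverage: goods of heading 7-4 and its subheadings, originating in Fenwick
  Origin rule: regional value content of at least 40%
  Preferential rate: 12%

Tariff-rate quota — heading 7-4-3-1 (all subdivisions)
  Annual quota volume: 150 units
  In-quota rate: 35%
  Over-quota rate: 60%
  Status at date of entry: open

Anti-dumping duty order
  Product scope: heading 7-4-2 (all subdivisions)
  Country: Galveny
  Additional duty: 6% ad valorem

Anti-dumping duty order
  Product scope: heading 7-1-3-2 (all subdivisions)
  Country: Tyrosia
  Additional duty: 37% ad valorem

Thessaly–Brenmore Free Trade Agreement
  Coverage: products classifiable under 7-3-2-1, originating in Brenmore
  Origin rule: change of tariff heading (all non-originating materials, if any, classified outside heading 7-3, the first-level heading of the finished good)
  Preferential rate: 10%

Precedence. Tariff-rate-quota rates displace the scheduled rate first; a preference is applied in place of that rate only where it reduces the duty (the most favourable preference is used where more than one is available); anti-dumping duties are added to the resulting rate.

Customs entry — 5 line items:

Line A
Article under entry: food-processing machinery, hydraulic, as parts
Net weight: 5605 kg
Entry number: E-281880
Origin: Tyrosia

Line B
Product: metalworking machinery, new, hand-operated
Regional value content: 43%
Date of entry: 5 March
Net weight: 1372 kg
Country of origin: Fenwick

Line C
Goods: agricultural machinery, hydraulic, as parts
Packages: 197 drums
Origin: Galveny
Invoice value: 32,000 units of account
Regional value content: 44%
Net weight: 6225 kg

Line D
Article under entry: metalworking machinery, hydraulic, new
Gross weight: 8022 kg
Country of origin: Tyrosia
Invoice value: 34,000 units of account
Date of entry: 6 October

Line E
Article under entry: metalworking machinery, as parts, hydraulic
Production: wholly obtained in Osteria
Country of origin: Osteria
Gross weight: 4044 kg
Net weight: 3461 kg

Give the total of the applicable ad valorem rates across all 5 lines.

165%

Line A: food-processing → 7-2; hydraulic → 7-2-2; as parts → 7-2-2-1. Scheduled 13%. anti-dumping (Tyrosia, 7-2-2-1): +31%; total 13% + 31% = 44%. → 44%.
Line B: metalworking → 7-4; hand-operated → 7-4-2; new → 7-4-2-3. Scheduled 37%. Fenwick agreement on 7-4: RVC ≥ 40% → 12% available; preferential 12%; anti-dumping (Fenwick, 7-4): +19%; total 12% + 19% = 31%. → 31%.
Line C: agricultural → 7-3; hydraulic → 7-3-2; as parts → 7-3-2-2. Scheduled 25%. Galveny agreement on 7-3-3-1: 7-3-2-2 not covered. → 25%.
Line D: metalworking → 7-4; hydraulic → 7-4-1; new → 7-4-1-2. Scheduled 28%. No special measure applies. → 28%.
Line E: metalworking → 7-4; hydraulic → 7-4-1; as parts → 7-4-1-1. Scheduled 37%. Osteria agreement on 7-3-1-2: 7-4-1-1 not covered. → 37%.
Sum: 44% + 31% + 25% + 28% + 37% = 165%.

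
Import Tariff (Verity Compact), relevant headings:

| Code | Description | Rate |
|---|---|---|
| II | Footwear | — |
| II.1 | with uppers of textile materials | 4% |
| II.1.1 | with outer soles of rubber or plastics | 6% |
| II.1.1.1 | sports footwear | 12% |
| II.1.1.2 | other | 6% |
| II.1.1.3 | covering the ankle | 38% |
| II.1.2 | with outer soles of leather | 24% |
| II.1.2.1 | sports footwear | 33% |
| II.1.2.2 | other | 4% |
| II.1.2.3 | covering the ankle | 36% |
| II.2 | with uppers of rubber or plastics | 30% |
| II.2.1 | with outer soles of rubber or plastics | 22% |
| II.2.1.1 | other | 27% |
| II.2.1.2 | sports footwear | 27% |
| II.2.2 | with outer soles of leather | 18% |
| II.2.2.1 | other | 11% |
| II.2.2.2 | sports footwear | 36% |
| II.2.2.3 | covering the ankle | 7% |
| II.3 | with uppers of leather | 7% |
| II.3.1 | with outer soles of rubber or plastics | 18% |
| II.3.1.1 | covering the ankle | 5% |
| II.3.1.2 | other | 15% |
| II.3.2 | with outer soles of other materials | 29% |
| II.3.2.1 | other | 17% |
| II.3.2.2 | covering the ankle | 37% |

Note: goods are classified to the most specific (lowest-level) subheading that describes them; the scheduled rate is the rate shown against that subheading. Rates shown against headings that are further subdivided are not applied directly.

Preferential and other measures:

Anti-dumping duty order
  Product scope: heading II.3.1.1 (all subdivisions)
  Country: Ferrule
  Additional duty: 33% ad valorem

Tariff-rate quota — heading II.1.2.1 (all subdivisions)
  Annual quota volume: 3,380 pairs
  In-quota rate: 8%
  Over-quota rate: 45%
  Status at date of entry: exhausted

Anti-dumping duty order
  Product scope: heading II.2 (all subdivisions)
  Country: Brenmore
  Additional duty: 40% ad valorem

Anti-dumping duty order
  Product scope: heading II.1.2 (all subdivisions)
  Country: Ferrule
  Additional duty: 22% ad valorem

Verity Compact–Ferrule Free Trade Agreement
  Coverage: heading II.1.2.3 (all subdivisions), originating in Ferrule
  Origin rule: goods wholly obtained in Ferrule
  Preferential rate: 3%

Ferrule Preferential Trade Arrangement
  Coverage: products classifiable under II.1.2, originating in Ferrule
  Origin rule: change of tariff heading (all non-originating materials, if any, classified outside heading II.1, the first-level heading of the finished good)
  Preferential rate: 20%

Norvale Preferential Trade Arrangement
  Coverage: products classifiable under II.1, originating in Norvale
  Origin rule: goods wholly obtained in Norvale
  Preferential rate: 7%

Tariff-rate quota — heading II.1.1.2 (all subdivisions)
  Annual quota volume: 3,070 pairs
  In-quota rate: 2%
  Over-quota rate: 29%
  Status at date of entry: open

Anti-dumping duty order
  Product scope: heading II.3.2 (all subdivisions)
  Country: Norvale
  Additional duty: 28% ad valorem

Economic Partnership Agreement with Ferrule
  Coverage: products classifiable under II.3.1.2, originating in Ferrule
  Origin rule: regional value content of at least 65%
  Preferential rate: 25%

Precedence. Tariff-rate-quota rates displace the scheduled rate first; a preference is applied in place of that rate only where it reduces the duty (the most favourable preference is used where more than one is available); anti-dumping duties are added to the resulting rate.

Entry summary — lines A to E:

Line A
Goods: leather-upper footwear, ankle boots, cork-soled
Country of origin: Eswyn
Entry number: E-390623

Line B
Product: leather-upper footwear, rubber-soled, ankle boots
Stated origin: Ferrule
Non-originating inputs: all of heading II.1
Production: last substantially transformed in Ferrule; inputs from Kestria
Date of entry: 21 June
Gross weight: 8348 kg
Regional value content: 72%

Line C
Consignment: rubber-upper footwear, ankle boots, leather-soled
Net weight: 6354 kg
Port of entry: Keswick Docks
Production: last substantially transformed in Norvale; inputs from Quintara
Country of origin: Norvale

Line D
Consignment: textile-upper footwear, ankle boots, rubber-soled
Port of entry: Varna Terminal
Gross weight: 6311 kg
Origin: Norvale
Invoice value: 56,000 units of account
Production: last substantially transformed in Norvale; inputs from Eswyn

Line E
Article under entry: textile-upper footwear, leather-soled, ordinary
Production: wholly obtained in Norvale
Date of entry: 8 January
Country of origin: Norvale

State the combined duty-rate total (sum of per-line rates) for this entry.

124%

Line A: leather-upper → II.3; cork-soled → II.3.2; ankle boots → II.3.2.2. Scheduled 37%. No special measure applies. → 37%.
Line B: leather-upper → II.3; rubber-soled → II.3.1; ankle boots → II.3.1.1. Scheduled 5%. Ferrule agreement on II.1.2.3: II.3.1.1 not covered; Ferrule agreement on II.1.2: II.3.1.1 not covered; Ferrule agreement on II.3.1.2: II.3.1.1 not covered; anti-dumping (Ferrule, II.3.1.1): +33%; total 5% + 33% = 38%. → 38%.
Line C: rubber-upper → II.2; leather-soled → II.2.2; ankle boots → II.2.2.3. Scheduled 7%. Norvale agreement on II.1: II.2.2.3 not covered. → 7%.
Line D: textile-upper → II.1; rubber-soled → II.1.1; ankle boots → II.1.1.3. Scheduled 38%. Norvale agreement on II.1: not wholly obtained. → 38%.
Line E: textile-upper → II.1; leather-soled → II.1.2; ordinary → II.1.2.2. Scheduled 4%. Norvale agreement on II.1: wholly obtained → 7% available; preference 7% not lower than 4% → no reduction. → 4%.
Sum: 37% + 38% + 7% + 38% + 4% = 124%.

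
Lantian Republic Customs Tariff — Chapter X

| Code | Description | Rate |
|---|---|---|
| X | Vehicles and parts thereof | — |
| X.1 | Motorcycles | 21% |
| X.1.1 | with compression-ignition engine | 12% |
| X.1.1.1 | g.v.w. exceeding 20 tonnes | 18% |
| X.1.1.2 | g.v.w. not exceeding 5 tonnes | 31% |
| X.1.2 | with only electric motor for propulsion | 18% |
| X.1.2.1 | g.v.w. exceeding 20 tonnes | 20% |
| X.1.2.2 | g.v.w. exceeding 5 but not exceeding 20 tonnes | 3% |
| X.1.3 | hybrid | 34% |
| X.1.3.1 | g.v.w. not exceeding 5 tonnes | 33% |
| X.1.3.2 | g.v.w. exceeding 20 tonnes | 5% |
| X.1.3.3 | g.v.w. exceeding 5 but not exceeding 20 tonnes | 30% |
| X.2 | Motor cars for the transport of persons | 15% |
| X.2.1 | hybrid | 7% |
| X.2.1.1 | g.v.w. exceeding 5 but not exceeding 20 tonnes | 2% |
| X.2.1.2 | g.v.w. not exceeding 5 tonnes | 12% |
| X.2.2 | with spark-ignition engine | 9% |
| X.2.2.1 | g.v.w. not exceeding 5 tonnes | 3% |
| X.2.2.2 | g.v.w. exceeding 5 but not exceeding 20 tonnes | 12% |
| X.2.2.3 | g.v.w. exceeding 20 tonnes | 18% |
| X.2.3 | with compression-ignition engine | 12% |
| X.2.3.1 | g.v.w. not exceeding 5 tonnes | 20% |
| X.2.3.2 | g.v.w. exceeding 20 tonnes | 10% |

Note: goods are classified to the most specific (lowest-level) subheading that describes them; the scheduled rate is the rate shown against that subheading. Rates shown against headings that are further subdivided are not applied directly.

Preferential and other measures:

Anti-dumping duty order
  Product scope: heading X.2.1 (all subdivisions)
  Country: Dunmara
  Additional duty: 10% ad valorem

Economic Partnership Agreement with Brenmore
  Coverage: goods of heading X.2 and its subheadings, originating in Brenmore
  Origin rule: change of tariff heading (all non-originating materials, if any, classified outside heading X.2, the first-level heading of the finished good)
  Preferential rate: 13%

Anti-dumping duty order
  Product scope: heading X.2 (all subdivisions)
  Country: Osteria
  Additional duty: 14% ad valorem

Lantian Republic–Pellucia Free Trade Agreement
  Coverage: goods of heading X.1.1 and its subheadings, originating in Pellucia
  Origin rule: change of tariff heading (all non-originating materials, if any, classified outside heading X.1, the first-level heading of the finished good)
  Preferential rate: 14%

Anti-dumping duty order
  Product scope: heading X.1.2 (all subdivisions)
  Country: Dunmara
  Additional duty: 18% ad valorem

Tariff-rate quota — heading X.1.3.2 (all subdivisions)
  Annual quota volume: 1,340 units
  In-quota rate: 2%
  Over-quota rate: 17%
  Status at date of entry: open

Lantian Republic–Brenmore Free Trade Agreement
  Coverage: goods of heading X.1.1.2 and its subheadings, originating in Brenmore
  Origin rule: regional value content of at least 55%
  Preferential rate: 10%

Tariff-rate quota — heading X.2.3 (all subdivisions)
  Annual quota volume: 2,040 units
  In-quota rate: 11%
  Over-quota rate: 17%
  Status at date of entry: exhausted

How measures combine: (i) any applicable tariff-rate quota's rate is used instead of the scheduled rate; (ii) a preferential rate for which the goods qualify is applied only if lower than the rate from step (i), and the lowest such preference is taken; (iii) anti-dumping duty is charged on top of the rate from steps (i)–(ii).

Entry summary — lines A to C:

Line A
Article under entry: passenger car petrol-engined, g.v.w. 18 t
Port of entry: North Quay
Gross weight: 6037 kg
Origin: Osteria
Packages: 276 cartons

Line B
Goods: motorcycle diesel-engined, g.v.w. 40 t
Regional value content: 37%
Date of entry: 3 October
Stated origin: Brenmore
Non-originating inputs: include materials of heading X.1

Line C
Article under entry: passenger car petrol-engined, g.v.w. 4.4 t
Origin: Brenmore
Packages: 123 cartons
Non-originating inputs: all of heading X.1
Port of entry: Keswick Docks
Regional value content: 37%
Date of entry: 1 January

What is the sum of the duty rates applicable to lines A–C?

Line A: passenger car → X.2; petrol-engined → X.2.2; g.v.w. 18 t → X.2.2.2. Scheduled 12%. anti-dumping (Osteria, X.2): +14%; total 12% + 14% = 26%. → 26%.
Line B: motorcycle → X.1; diesel-engined → X.1.1; g.v.w. 40 t → X.1.1.1. Scheduled 18%. Brenmore agreement on X.2: X.1.1.1 not covered; Brenmore agreement on X.1.1.2: X.1.1.1 not covered. → 18%.
Line C: passenger car → X.2; petrol-engined → X.2.2; g.v.w. 4.4 t → X.2.2.1. Scheduled 3%. Brenmore agreement on X.2: CTH met → 13% available; Brenmore agreement on X.1.1.2: X.2.2.1 not covered; preference 13% not lower than 3% → no reduction. → 3%.
Sum: 26% + 18% + 3% = 47%.

47%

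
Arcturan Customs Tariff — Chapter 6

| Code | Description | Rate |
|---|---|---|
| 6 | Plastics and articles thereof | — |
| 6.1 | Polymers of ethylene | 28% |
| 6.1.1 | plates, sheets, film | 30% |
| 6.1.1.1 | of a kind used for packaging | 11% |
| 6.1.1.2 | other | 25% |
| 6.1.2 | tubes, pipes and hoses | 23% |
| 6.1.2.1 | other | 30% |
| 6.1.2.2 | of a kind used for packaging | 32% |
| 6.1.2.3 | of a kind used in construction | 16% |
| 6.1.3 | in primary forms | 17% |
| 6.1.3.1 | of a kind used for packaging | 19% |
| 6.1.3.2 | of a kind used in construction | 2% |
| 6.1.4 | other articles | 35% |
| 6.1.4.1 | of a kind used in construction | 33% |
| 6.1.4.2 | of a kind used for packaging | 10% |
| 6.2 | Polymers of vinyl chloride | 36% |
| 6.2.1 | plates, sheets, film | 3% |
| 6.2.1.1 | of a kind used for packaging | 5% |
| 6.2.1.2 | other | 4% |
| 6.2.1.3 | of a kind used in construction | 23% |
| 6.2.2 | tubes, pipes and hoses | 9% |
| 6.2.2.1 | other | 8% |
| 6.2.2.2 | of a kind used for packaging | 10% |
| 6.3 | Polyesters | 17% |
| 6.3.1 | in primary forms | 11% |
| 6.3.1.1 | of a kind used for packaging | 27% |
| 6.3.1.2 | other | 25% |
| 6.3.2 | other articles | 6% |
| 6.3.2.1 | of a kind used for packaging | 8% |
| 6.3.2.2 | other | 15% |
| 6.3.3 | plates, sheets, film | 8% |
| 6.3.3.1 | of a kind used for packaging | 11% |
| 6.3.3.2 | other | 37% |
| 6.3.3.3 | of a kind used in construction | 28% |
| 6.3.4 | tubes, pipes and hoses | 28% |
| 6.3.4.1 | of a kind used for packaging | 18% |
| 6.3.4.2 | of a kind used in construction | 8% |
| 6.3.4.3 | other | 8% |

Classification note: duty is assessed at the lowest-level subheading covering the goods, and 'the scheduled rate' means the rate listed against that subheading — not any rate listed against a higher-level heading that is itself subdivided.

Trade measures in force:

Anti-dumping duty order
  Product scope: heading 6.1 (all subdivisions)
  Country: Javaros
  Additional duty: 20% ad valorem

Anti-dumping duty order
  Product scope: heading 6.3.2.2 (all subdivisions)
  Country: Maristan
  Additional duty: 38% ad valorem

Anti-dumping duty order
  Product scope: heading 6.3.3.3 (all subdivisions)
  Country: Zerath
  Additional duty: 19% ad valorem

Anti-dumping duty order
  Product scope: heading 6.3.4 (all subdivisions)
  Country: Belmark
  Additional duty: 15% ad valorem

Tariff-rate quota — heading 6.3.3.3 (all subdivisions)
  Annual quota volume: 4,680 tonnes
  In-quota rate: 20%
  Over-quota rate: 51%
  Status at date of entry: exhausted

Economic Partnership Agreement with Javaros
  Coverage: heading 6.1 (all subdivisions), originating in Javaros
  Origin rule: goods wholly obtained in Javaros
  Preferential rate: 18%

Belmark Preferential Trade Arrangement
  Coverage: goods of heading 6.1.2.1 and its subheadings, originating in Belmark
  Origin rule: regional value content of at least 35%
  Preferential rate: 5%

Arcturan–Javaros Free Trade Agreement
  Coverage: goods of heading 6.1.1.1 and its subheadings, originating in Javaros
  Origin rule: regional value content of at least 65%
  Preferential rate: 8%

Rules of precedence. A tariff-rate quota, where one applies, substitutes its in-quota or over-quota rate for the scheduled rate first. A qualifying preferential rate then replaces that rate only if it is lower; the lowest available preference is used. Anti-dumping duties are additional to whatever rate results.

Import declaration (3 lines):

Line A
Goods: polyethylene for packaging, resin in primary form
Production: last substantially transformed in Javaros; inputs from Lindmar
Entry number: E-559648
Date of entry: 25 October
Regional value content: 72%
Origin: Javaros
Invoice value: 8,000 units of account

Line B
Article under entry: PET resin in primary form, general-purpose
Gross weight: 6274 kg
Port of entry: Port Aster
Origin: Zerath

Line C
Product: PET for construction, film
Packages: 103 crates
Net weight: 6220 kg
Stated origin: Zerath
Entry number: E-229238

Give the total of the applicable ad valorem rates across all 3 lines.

134%

Line A: polyethylene → 6.1; resin in primary form → 6.1.3; for packaging → 6.1.3.1. Scheduled 19%. Javaros agreement on 6.1: not wholly obtained; Javaros agreement on 6.1.1.1: 6.1.3.1 not covered; anti-dumping (Javaros, 6.1): +20%; total 19% + 20% = 39%. → 39%.
Line B: PET → 6.3; resin in primary form → 6.3.1; general-purpose → 6.3.1.2. Scheduled 25%. No special measure applies. → 25%.
Line C: PET → 6.3; film → 6.3.3; for construction → 6.3.3.3. Scheduled 28%. quota on 6.3.3.3 exhausted → over-quota 51%; anti-dumping (Zerath, 6.3.3.3): +19%; total 51% + 19% = 70%. → 70%.
Sum: 39% + 25% + 70% = 134%.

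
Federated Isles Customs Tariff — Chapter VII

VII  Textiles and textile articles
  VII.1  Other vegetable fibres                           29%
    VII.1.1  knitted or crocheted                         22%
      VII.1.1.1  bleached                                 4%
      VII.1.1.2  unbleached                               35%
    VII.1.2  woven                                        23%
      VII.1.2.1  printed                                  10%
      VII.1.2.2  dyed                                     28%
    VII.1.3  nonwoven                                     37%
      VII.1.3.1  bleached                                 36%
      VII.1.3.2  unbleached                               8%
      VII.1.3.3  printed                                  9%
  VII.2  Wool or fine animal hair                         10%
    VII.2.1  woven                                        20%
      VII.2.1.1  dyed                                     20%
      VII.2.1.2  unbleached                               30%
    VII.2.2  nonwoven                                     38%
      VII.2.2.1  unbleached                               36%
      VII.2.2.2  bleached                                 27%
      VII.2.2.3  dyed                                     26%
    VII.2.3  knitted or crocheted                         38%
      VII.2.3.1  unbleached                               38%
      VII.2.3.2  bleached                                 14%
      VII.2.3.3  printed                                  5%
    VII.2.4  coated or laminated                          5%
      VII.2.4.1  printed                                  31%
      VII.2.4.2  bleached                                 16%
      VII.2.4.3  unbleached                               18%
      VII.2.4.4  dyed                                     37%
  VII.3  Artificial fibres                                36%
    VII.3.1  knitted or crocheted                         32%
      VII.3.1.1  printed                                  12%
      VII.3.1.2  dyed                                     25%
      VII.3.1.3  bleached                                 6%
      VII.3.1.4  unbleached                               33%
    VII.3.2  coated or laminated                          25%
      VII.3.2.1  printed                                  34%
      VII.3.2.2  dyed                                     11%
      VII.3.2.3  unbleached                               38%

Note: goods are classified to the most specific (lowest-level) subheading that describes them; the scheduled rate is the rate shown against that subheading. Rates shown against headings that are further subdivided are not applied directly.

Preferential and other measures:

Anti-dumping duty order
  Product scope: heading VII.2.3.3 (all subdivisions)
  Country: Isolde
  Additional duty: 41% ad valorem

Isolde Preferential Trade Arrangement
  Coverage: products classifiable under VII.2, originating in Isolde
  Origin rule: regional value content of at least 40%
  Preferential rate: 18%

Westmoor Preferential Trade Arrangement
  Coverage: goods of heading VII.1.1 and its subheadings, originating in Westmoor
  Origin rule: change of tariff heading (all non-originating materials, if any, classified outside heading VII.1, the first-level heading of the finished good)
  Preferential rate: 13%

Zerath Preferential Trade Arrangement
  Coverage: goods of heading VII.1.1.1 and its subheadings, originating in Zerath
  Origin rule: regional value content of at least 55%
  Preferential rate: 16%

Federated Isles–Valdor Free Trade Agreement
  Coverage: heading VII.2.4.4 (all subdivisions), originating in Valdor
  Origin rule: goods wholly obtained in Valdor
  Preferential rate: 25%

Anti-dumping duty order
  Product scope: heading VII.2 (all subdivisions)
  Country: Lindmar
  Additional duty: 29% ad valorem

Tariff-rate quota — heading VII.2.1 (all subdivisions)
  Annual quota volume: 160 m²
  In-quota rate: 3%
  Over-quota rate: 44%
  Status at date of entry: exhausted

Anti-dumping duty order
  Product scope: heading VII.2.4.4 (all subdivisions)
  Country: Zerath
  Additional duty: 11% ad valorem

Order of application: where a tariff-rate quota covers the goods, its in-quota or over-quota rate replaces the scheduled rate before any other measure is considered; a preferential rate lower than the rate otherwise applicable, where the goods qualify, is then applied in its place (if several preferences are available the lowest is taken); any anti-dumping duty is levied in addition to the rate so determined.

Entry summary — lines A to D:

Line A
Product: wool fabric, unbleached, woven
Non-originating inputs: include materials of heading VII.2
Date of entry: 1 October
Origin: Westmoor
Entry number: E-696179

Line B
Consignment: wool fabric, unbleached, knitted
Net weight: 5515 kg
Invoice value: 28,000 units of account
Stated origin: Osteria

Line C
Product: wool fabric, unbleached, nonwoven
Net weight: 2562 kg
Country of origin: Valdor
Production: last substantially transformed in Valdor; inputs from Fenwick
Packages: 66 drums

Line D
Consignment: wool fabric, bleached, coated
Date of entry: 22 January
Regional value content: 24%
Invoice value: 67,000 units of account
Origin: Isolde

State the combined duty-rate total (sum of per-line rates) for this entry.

Line A: wool → VII.2; woven → VII.2.1; unbleached → VII.2.1.2. Scheduled 30%. quota on VII.2.1 exhausted → over-quota 44%; Westmoor agreement on VII.1.1: VII.2.1.2 not covered. → 44%.
Line B: wool → VII.2; knitted → VII.2.3; unbleached → VII.2.3.1. Scheduled 38%. No special measure applies. → 38%.
Line C: wool → VII.2; nonwoven → VII.2.2; unbleached → VII.2.2.1. Scheduled 36%. Valdor agreement on VII.2.4.4: VII.2.2.1 not covered. → 36%.
Line D: wool → VII.2; coated → VII.2.4; bleached → VII.2.4.2. Scheduled 16%. Isolde agreement on VII.2: RVC < 40%. → 16%.
Sum: 44% + 38% + 36% + 16% = 134%.

134%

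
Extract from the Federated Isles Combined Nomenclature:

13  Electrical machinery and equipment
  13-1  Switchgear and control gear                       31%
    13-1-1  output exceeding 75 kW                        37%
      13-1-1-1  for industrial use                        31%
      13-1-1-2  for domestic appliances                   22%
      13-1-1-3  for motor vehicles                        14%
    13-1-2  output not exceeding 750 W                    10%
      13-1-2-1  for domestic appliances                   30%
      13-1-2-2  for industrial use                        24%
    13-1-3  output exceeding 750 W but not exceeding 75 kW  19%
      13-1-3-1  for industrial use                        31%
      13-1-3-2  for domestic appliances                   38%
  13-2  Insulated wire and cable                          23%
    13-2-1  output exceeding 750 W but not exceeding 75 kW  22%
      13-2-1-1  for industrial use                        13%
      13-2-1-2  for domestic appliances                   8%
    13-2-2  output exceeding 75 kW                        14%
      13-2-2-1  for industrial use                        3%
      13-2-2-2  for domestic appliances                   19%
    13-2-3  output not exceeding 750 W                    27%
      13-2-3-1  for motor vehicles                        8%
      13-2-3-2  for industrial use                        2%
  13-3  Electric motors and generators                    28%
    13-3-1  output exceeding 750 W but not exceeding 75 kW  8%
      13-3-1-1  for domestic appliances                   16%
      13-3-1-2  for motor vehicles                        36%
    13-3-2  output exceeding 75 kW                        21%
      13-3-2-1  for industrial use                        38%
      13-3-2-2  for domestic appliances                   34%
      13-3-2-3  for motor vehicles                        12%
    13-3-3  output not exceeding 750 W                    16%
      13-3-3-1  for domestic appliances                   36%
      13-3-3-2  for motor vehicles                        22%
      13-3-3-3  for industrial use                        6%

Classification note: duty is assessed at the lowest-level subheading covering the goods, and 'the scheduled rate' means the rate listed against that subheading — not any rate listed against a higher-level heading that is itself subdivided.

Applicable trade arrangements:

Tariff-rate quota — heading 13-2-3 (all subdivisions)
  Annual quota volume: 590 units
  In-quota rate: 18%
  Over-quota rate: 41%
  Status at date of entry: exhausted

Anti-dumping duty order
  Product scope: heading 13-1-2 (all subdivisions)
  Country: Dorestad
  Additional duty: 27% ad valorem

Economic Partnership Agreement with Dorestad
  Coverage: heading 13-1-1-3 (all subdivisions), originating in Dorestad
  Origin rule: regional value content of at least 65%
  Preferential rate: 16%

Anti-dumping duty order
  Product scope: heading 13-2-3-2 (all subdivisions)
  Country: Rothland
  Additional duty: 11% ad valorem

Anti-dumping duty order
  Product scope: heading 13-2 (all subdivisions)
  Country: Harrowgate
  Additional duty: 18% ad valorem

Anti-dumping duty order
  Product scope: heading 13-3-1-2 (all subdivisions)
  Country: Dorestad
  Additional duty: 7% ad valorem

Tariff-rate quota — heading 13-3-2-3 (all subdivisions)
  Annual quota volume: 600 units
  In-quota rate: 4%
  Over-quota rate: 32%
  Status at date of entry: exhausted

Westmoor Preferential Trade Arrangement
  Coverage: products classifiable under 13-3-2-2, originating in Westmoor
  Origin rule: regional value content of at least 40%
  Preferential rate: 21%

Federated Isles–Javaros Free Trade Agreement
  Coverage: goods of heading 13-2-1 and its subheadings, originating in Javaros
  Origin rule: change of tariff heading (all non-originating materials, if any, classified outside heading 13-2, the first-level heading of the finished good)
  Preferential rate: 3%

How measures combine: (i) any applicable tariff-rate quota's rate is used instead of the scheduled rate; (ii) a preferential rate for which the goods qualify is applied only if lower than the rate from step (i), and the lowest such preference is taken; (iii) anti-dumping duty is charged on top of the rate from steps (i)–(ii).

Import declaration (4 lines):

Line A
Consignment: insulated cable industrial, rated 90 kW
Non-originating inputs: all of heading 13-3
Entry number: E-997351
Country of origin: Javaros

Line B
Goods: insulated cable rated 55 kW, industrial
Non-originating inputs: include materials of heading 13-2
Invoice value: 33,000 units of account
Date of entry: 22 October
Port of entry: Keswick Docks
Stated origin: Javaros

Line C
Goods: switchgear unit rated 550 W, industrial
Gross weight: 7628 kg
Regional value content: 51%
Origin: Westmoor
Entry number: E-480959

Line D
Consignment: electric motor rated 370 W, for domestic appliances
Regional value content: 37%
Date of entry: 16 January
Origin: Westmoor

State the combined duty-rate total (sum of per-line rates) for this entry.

Line A: insulated cable → 13-2; rated 90 kW → 13-2-2; industrial → 13-2-2-1. Scheduled 3%. Javaros agreement on 13-2-1: 13-2-2-1 not covered. → 3%.
Line B: insulated cable → 13-2; rated 55 kW → 13-2-1; industrial → 13-2-1-1. Scheduled 13%. Javaros agreement on 13-2-1: CTH not met. → 13%.
Line C: switchgear unit → 13-1; rated 550 W → 13-1-2; industrial → 13-1-2-2. Scheduled 24%. Westmoor agreement on 13-3-2-2: 13-1-2-2 not covered. → 24%.
Line D: electric motor → 13-3; rated 370 W → 13-3-3; for domestic appliances → 13-3-3-1. Scheduled 36%. Westmoor agreement on 13-3-2-2: 13-3-3-1 not covered. → 36%.
Sum: 3% + 13% + 24% + 36% = 76%.

76%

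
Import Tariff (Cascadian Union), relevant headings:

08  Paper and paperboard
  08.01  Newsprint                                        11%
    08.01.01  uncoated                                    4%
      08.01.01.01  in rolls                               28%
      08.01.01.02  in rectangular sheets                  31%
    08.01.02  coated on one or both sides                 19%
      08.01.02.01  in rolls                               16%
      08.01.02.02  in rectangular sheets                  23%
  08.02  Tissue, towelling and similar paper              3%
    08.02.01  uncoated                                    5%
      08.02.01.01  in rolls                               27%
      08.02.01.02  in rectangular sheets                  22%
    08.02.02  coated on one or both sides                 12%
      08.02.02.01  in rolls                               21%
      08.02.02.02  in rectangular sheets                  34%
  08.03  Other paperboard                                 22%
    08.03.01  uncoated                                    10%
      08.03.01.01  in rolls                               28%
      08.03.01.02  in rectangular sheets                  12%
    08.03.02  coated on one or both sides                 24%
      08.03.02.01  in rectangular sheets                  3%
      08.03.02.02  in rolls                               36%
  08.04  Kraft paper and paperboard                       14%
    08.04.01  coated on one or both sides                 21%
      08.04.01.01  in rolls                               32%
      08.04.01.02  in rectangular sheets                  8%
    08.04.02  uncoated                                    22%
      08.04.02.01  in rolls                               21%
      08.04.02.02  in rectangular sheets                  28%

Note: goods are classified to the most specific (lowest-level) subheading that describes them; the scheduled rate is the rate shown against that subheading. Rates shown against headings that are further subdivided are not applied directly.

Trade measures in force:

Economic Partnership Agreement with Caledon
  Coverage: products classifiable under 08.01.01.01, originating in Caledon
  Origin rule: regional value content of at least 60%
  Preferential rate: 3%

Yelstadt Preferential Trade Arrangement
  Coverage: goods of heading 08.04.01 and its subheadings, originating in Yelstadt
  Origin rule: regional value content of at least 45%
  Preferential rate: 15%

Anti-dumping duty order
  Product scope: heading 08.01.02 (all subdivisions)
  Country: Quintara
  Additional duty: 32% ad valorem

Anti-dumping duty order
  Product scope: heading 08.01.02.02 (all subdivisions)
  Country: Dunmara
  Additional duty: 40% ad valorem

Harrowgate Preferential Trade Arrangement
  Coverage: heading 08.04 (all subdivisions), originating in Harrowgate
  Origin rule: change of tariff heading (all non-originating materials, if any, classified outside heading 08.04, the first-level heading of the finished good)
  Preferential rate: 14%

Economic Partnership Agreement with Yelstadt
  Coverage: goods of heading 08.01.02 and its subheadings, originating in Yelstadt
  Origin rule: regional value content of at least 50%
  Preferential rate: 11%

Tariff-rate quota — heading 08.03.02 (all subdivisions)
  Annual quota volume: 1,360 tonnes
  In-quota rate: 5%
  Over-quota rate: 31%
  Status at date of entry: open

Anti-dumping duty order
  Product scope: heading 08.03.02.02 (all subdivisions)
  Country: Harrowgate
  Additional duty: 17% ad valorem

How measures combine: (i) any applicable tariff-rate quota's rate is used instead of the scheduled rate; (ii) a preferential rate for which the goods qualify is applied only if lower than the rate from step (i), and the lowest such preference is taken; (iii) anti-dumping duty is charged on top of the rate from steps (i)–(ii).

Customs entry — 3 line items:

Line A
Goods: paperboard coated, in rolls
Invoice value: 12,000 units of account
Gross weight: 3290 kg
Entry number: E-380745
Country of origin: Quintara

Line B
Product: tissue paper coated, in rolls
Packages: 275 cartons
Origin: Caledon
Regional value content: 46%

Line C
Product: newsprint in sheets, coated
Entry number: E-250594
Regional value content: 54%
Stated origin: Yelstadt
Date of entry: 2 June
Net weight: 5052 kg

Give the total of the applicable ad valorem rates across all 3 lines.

37%

Line A: paperboard → 08.03; coated → 08.03.02; in rolls → 08.03.02.02. Scheduled 36%. quota on 08.03.02 open → in-quota 5%. → 5%.
Line B: tissue paper → 08.02; coated → 08.02.02; in rolls → 08.02.02.01. Scheduled 21%. Caledon agreement on 08.01.01.01: 08.02.02.01 not covered. → 21%.
Line C: newsprint → 08.01; coated → 08.01.02; in sheets → 08.01.02.02. Scheduled 23%. Yelstadt agreement on 08.04.01: 08.01.02.02 not covered; Yelstadt agreement on 08.01.02: RVC ≥ 50% → 11% available; preferential 11%. → 11%.
Sum: 5% + 21% + 11% = 37%.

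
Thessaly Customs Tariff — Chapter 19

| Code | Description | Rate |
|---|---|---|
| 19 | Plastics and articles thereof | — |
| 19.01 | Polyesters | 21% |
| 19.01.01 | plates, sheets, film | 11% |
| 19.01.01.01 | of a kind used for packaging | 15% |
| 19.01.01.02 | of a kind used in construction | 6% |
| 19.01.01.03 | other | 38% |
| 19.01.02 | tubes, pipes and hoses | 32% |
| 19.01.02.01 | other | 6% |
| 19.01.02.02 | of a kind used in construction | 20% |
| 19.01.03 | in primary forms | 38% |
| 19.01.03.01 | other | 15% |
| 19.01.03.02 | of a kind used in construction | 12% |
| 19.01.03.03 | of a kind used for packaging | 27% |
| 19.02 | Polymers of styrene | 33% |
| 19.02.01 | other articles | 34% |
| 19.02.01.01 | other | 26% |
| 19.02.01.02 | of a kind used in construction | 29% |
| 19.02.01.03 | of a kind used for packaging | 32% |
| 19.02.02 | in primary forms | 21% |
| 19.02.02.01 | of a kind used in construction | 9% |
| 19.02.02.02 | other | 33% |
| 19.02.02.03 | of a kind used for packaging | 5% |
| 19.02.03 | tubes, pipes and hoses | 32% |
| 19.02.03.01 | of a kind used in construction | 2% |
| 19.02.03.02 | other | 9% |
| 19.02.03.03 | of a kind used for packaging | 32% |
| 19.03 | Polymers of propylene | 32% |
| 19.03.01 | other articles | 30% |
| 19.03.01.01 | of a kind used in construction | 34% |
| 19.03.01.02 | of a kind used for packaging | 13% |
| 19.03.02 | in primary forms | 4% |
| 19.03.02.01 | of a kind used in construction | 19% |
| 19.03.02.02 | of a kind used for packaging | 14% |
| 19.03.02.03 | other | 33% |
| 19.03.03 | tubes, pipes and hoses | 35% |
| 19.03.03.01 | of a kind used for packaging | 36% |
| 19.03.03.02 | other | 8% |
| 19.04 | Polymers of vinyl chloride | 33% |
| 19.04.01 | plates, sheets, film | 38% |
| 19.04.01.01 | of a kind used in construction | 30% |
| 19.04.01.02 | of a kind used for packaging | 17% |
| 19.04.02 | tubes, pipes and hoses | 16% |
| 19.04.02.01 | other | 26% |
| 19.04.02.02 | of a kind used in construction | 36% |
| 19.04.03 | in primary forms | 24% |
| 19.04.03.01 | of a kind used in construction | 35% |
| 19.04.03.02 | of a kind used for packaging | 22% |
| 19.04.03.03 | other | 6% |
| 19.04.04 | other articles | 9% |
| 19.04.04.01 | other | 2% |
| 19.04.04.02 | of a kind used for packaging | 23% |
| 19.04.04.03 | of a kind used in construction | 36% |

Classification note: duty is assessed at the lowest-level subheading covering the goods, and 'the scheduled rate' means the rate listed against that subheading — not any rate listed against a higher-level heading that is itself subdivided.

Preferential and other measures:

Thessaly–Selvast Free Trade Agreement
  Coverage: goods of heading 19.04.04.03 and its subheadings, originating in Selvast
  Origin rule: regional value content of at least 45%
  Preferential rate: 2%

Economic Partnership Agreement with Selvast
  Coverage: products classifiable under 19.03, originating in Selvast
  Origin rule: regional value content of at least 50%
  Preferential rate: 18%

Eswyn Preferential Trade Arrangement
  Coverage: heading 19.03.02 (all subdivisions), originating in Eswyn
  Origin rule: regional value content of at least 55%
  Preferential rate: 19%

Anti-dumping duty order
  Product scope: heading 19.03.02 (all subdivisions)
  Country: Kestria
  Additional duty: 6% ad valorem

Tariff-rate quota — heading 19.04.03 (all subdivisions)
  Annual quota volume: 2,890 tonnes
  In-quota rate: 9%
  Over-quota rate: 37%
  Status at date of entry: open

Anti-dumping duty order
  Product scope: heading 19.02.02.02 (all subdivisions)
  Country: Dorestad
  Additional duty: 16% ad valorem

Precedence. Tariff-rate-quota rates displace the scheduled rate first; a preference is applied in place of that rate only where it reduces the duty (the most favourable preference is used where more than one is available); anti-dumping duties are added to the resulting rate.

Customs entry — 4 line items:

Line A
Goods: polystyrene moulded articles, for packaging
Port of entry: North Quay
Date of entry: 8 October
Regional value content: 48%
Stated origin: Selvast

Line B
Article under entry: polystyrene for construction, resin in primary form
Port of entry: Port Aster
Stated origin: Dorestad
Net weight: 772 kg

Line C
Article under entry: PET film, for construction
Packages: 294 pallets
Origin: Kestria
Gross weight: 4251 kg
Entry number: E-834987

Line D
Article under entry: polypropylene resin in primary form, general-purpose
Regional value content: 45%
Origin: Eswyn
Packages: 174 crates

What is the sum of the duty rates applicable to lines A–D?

80%

Line A: polystyrene → 19.02; moulded articles → 19.02.01; for packaging → 19.02.01.03. Scheduled 32%. Selvast agreement on 19.04.04.03: 19.02.01.03 not covered; Selvast agreement on 19.03: 19.02.01.03 not covered. → 32%.
Line B: polystyrene → 19.02; resin in primary form → 19.02.02; for construction → 19.02.02.01. Scheduled 9%. No special measure applies. → 9%.
Line C: PET → 19.01; film → 19.01.01; for construction → 19.01.01.02. Scheduled 6%. No special measure applies. → 6%.
Line D: polypropylene → 19.03; resin in primary form → 19.03.02; general-purpose → 19.03.02.03. Scheduled 33%. Eswyn agreement on 19.03.02: RVC < 55%. → 33%.
Sum: 32% + 9% + 6% + 33% = 80%.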